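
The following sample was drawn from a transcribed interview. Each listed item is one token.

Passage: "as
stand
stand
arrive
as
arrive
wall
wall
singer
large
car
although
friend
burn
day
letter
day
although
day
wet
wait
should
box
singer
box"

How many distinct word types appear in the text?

Distinct types: {although, arrive, as, box, burn, car, day, friend, large, letter, should, singer, stand, wait, wall, wet}
V = 16

16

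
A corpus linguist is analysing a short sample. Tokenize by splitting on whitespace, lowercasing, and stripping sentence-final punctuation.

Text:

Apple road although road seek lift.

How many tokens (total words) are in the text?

6

Tokens: apple, road, although, road, seek, lift
N = 6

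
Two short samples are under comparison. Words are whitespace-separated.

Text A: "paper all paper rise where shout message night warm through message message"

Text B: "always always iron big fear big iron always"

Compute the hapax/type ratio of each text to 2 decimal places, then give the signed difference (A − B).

A: hapax=7, V=9, ratio=0.78
B: hapax=1, V=4, ratio=0.25
Difference = 0.78 − 0.25 = 0.53

0.53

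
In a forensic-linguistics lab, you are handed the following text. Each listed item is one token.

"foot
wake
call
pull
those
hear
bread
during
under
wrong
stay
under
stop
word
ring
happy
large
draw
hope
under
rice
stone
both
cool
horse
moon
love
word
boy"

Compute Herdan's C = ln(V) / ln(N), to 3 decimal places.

N = 29, V = 26.
ln(V) = 3.258097, ln(N) = 3.367296
C = 3.258097 / 3.367296 = 0.968

0.968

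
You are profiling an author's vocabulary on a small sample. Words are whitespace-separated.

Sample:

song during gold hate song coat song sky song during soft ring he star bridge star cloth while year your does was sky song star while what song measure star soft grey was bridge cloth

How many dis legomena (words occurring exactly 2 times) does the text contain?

Frequencies: song:6, star:4, during:2, sky:2, soft:2, bridge:2, cloth:2, while:2, was:2, gold:1, hate:1, coat:1, ring:1, he:1, year:1, your:1, does:1, what:1, measure:1, grey:1
Words with frequency 2: bridge, cloth, during, sky, soft, was, while

7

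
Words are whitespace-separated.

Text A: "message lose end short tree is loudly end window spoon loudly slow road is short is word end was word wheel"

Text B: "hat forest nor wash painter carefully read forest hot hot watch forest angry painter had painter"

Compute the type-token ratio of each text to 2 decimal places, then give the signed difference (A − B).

-0.02

TTR(A) = 14/21 = 0.67
TTR(B) = 11/16 = 0.69
Difference = 0.67 − 0.69 = -0.02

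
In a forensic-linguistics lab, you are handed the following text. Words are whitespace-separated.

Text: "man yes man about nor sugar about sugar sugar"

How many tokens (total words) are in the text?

9

Tokens: man, yes, man, about, nor, sugar, about, sugar, sugar
N = 9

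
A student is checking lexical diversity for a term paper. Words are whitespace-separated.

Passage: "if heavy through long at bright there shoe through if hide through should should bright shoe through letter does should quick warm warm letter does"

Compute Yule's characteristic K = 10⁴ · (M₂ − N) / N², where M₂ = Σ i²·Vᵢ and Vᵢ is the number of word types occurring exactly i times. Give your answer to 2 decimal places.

Frequencies: through:4, should:3, if:2, bright:2, shoe:2, letter:2, does:2, warm:2, heavy:1, long:1, at:1, there:1, hide:1, quick:1
N = 25. Frequency spectrum: V_1=6, V_2=6, V_3=1, V_4=1
M₂ = 1²·6 + 2²·6 + 3²·1 + 4²·1 = 55
K = 10000 × (55 − 25) / 25² = 480.00

480.00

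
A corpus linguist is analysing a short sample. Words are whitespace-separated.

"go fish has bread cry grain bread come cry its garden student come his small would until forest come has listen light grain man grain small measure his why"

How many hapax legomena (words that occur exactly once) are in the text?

Frequencies: grain:3, come:3, has:2, bread:2, cry:2, his:2, small:2, go:1, fish:1, its:1, garden:1, student:1, would:1, until:1, forest:1, listen:1, light:1, man:1, measure:1, why:1
Hapax (freq=1): fish, forest, garden, go, its, light, listen, man, measure, student, until, why, would

13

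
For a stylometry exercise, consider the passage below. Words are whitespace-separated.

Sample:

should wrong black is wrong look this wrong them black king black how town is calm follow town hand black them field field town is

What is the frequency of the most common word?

4

Frequencies: black:4, wrong:3, is:3, town:3, them:2, field:2, should:1, look:1, this:1, king:1, how:1, calm:1, follow:1, hand:1
Most common: 'black' with frequency 4.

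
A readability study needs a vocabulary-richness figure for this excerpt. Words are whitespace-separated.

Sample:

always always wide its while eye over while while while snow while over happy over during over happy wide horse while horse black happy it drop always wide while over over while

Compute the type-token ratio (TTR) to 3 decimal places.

0.406

N = 32 tokens, V = 13 types.
TTR = V / N = 13 / 32 = 0.406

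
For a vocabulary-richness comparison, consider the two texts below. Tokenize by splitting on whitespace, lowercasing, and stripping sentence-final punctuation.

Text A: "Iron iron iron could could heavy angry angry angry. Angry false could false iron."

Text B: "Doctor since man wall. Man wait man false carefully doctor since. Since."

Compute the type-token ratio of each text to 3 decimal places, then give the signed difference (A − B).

-0.226

TTR(A) = 5/14 = 0.357
TTR(B) = 7/12 = 0.583
Difference = 0.357 − 0.583 = -0.226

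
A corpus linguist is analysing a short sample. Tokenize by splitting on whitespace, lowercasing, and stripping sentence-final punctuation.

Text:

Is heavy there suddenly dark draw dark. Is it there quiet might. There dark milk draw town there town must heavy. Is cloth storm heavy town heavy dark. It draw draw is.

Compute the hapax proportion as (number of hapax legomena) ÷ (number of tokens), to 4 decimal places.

Frequencies: is:4, heavy:4, there:4, dark:4, draw:4, town:3, it:2, suddenly:1, quiet:1, might:1, milk:1, must:1, cloth:1, storm:1
Hapax count = 7; token count = 32.
Ratio = 7 / 32 = 0.2188

0.2188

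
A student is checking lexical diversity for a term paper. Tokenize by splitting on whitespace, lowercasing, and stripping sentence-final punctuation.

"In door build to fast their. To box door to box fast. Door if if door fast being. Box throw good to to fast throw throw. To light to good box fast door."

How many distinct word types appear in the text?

Distinct types: {being, box, build, door, fast, good, if, in, light, their, throw, to}
V = 12

12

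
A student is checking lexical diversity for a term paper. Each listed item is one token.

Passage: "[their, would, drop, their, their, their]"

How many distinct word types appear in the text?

3

Distinct types: {drop, their, would}
V = 3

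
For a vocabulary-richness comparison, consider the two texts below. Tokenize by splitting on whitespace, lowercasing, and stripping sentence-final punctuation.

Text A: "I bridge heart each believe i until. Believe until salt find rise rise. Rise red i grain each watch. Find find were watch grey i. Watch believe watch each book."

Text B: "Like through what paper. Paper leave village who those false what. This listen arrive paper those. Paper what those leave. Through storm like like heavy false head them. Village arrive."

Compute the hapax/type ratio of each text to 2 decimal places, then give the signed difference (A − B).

0.09

A: hapax=8, V=15, ratio=0.53
B: hapax=7, V=16, ratio=0.44
Difference = 0.53 − 0.44 = 0.09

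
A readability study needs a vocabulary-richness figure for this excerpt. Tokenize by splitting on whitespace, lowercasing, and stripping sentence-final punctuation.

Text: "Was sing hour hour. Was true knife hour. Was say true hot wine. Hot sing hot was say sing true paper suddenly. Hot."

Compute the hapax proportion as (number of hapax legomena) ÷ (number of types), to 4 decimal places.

0.4000

Frequencies: was:4, hot:4, sing:3, hour:3, true:3, say:2, knife:1, wine:1, paper:1, suddenly:1
Hapax count = 4; type count = 10.
Ratio = 4 / 10 = 0.4000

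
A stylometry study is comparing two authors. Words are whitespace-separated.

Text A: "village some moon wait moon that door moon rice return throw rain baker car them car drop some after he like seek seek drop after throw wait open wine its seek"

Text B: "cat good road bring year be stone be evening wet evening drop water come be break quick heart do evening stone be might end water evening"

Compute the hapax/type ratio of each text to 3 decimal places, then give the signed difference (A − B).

A: hapax=13, V=21, ratio=0.619
B: hapax=14, V=18, ratio=0.778
Difference = 0.619 − 0.778 = -0.159

-0.159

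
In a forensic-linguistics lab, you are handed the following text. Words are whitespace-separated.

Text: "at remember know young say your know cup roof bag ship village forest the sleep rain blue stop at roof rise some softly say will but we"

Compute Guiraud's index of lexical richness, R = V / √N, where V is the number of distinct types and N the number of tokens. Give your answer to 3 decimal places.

4.426

N = 27, V = 23.
√N = 5.196152
R = 23 / 5.196152 = 4.426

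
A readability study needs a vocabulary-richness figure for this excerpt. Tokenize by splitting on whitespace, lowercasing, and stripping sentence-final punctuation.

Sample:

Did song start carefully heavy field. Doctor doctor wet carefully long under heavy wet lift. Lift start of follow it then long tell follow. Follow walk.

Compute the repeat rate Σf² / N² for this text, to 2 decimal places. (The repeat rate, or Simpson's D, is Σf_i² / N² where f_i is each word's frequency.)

0.07

Frequencies: follow:3, start:2, carefully:2, heavy:2, doctor:2, wet:2, long:2, lift:2, did:1, song:1, field:1, under:1, of:1, it:1, then:1, tell:1, walk:1
Σf² = 46; N² = 676
Repeat rate = 46 / 676 = 0.07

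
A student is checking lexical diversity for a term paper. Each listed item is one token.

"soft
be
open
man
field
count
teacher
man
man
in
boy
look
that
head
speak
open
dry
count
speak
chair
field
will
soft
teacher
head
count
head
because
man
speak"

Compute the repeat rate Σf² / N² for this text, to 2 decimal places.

0.08

Frequencies: man:4, count:3, head:3, speak:3, soft:2, open:2, field:2, teacher:2, be:1, in:1, boy:1, look:1, that:1, dry:1, chair:1, will:1, because:1
Σf² = 68; N² = 900
Repeat rate = 68 / 900 = 0.08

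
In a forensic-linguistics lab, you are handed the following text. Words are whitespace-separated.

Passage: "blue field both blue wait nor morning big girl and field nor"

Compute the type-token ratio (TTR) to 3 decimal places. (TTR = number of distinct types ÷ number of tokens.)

0.750

N = 12 tokens, V = 9 types.
TTR = V / N = 9 / 12 = 0.750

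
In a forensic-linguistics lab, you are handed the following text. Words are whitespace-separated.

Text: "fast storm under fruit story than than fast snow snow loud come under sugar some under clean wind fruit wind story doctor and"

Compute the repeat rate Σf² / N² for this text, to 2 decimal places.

0.08

Frequencies: under:3, fast:2, fruit:2, story:2, than:2, snow:2, wind:2, storm:1, loud:1, come:1, sugar:1, some:1, clean:1, doctor:1, and:1
Σf² = 41; N² = 529
Repeat rate = 41 / 529 = 0.08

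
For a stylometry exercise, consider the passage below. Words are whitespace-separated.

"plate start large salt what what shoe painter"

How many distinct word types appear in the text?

Distinct types: {large, painter, plate, salt, shoe, start, what}
V = 7

7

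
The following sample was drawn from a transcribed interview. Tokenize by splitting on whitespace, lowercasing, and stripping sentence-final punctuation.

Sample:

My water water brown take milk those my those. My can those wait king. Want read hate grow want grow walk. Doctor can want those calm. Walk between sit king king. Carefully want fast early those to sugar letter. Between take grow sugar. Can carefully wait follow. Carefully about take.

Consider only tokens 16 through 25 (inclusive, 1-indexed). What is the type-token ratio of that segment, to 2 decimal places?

Segment tokens 16–25: read, hate, grow, want, grow, walk, doctor, can, want, those
Segment N = 10, segment V = 8.
TTR = 8 / 10 = 0.80

0.80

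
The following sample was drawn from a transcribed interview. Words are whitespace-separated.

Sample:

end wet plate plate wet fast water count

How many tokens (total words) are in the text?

8

Tokens: end, wet, plate, plate, wet, fast, water, count
N = 8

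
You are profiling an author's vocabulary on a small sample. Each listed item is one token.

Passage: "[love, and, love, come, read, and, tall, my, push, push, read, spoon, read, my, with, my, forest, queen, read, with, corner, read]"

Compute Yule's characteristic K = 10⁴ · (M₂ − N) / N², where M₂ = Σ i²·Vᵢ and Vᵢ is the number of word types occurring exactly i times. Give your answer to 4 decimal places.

702.4793

Frequencies: read:5, my:3, love:2, and:2, push:2, with:2, come:1, tall:1, spoon:1, forest:1, queen:1, corner:1
N = 22. Frequency spectrum: V_1=6, V_2=4, V_3=1, V_5=1
M₂ = 1²·6 + 2²·4 + 3²·1 + 5²·1 = 56
K = 10000 × (56 − 22) / 22² = 702.4793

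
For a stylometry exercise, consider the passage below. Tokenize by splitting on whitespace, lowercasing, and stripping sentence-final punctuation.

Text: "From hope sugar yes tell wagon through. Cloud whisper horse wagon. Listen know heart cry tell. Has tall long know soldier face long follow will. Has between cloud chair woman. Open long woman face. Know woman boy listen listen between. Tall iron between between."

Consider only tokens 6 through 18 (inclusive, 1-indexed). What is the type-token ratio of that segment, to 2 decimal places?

0.92

Segment tokens 6–18: wagon, through, cloud, whisper, horse, wagon, listen, know, heart, cry, tell, has, tall
Segment N = 13, segment V = 12.
TTR = 12 / 13 = 0.92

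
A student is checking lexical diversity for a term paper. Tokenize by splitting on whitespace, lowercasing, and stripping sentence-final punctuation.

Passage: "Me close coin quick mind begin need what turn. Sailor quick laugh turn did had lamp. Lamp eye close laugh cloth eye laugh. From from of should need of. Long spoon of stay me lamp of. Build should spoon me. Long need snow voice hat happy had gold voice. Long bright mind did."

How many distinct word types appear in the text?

29

Distinct types: {begin, bright, build, close, cloth, coin, did, eye, from, gold, had, happy, hat, lamp, laugh, long, me, mind, need, of, quick, sailor, should, snow, spoon, stay, turn, voice, what}
V = 29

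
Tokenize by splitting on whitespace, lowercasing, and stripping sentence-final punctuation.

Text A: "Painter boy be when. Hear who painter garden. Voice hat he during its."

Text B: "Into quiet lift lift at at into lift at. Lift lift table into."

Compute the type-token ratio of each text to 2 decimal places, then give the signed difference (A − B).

0.54

TTR(A) = 12/13 = 0.92
TTR(B) = 5/13 = 0.38
Difference = 0.92 − 0.38 = 0.54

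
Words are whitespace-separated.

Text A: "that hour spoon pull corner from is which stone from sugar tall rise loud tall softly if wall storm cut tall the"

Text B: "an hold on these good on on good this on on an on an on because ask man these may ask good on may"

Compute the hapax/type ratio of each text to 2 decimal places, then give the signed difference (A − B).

A: hapax=17, V=19, ratio=0.89
B: hapax=4, V=10, ratio=0.40
Difference = 0.89 − 0.40 = 0.49

0.49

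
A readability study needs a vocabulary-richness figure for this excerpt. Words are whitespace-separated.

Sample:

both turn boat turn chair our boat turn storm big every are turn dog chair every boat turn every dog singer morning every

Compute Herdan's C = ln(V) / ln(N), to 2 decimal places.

0.79

N = 23, V = 12.
ln(V) = 2.484907, ln(N) = 3.135494
C = 2.484907 / 3.135494 = 0.79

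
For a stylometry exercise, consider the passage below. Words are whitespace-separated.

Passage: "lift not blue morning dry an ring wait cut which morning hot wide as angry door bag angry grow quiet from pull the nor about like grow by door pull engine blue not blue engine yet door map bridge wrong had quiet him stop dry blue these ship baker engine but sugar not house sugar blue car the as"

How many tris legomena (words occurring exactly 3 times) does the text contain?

3

Frequencies: blue:5, not:3, door:3, engine:3, morning:2, dry:2, as:2, angry:2, grow:2, quiet:2, pull:2, the:2, sugar:2, lift:1, an:1, ring:1, wait:1, cut:1, which:1, hot:1, … (20 more, each freq 1)
Words with frequency 3: door, engine, not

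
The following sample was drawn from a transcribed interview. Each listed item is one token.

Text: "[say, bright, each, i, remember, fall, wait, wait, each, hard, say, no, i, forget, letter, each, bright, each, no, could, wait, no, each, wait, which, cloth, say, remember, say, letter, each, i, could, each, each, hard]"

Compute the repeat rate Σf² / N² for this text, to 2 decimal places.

0.11

Frequencies: each:8, say:4, wait:4, i:3, no:3, bright:2, remember:2, hard:2, letter:2, could:2, fall:1, forget:1, which:1, cloth:1
Σf² = 138; N² = 1296
Repeat rate = 138 / 1296 = 0.11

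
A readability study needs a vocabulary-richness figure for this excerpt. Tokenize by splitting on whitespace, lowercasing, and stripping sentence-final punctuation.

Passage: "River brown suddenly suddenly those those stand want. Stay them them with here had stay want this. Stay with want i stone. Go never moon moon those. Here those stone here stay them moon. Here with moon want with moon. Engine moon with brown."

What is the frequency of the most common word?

Frequencies: moon:6, with:5, those:4, want:4, stay:4, here:4, them:3, brown:2, suddenly:2, stone:2, river:1, stand:1, had:1, this:1, i:1, go:1, never:1, engine:1
Most common: 'moon' with frequency 6.

6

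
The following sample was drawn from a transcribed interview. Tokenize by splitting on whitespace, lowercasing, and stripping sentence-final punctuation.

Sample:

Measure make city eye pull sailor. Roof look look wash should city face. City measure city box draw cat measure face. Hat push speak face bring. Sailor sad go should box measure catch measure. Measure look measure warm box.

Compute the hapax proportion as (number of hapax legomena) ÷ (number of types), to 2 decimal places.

0.68

Frequencies: measure:7, city:4, look:3, face:3, box:3, sailor:2, should:2, make:1, eye:1, pull:1, roof:1, wash:1, draw:1, cat:1, hat:1, push:1, speak:1, bring:1, sad:1, go:1, … (2 more, each freq 1)
Hapax count = 15; type count = 22.
Ratio = 15 / 22 = 0.68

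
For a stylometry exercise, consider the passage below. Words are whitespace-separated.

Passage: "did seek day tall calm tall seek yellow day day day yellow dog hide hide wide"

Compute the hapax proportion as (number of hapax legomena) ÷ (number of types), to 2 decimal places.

Frequencies: day:4, seek:2, tall:2, yellow:2, hide:2, did:1, calm:1, dog:1, wide:1
Hapax count = 4; type count = 9.
Ratio = 4 / 9 = 0.44

0.44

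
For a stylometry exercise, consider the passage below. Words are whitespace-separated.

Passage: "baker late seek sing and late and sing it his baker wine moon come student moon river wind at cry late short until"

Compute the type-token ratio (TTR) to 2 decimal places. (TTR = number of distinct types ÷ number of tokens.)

N = 23 tokens, V = 17 types.
TTR = V / N = 17 / 23 = 0.74

0.74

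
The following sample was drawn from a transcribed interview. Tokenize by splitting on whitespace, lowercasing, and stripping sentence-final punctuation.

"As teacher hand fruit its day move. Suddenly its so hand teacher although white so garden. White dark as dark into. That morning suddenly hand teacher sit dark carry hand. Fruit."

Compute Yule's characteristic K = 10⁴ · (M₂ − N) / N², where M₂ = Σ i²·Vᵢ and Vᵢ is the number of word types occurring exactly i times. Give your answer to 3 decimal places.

374.610

Frequencies: hand:4, teacher:3, dark:3, as:2, fruit:2, its:2, suddenly:2, so:2, white:2, day:1, move:1, although:1, garden:1, into:1, that:1, morning:1, sit:1, carry:1
N = 31. Frequency spectrum: V_1=9, V_2=6, V_3=2, V_4=1
M₂ = 1²·9 + 2²·6 + 3²·2 + 4²·1 = 67
K = 10000 × (67 − 31) / 31² = 374.610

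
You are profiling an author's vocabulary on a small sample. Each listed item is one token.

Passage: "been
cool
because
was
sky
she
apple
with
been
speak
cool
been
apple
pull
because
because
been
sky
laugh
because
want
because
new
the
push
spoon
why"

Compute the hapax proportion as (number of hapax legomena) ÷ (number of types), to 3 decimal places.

0.706

Frequencies: because:5, been:4, cool:2, sky:2, apple:2, was:1, she:1, with:1, speak:1, pull:1, laugh:1, want:1, new:1, the:1, push:1, spoon:1, why:1
Hapax count = 12; type count = 17.
Ratio = 12 / 17 = 0.706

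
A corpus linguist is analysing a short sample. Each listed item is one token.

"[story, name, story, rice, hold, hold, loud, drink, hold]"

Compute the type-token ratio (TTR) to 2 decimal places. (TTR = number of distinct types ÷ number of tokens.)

0.67

N = 9 tokens, V = 6 types.
TTR = V / N = 6 / 9 = 0.67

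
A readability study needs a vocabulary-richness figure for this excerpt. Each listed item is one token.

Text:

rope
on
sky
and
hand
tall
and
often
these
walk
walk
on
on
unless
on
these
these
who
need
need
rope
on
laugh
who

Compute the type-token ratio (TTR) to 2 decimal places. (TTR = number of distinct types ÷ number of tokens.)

0.54

N = 24 tokens, V = 13 types.
TTR = V / N = 13 / 24 = 0.54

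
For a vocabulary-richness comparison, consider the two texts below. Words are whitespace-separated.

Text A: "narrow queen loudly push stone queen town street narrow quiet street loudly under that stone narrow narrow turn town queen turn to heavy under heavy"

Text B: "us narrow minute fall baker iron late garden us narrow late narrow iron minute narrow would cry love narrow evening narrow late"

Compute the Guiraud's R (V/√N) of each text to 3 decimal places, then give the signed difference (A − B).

0.042

A: V=13, N=25, R=2.600
B: V=12, N=22, R=2.558
Difference = 2.600 − 2.558 = 0.042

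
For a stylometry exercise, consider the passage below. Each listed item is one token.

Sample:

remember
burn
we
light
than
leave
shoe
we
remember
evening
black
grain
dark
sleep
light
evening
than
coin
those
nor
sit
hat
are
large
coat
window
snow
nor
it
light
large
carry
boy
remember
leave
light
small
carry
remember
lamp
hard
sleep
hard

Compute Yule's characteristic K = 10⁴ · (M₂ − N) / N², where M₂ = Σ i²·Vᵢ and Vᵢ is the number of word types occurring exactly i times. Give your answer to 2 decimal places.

227.15

Frequencies: remember:4, light:4, we:2, than:2, leave:2, evening:2, sleep:2, nor:2, large:2, carry:2, hard:2, burn:1, shoe:1, black:1, grain:1, dark:1, coin:1, those:1, sit:1, hat:1, … (8 more, each freq 1)
N = 43. Frequency spectrum: V_1=17, V_2=9, V_4=2
M₂ = 1²·17 + 2²·9 + 4²·2 = 85
K = 10000 × (85 − 43) / 43² = 227.15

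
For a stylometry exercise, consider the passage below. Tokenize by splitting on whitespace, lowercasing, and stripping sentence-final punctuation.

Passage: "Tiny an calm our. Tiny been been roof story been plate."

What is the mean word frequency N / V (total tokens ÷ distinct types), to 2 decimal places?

N = 11 tokens, V = 8 types.
Mean frequency = N / V = 11 / 8 = 1.38

1.38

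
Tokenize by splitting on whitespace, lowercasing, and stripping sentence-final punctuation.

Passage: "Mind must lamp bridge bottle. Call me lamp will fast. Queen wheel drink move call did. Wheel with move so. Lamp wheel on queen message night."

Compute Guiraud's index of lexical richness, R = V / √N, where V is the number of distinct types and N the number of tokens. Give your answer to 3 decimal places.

3.726

N = 26, V = 19.
√N = 5.099020
R = 19 / 5.099020 = 3.726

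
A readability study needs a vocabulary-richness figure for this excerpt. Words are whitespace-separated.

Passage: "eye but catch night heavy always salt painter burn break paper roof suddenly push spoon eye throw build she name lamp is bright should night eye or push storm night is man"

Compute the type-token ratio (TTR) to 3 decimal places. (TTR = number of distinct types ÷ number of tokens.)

N = 32 tokens, V = 26 types.
TTR = V / N = 26 / 32 = 0.813

0.813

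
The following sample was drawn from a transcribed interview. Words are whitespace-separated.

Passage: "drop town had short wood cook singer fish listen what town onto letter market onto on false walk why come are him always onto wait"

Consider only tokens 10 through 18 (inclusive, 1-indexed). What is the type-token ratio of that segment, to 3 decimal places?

0.889

Segment tokens 10–18: what, town, onto, letter, market, onto, on, false, walk
Segment N = 9, segment V = 8.
TTR = 8 / 9 = 0.889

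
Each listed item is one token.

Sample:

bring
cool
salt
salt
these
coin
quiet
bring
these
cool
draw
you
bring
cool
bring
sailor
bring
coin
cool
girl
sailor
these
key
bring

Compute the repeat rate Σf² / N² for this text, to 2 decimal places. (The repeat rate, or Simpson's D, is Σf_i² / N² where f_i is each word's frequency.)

0.14

Frequencies: bring:6, cool:4, these:3, salt:2, coin:2, sailor:2, quiet:1, draw:1, you:1, girl:1, key:1
Σf² = 78; N² = 576
Repeat rate = 78 / 576 = 0.14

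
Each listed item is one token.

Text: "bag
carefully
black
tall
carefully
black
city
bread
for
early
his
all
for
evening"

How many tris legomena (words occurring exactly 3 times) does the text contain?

Frequencies: carefully:2, black:2, for:2, bag:1, tall:1, city:1, bread:1, early:1, his:1, all:1, evening:1
Words with frequency 3: (none)

0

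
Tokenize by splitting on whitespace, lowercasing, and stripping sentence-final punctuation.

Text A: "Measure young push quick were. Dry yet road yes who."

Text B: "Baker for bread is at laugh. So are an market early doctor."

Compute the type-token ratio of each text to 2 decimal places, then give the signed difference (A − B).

0.00

TTR(A) = 10/10 = 1.00
TTR(B) = 12/12 = 1.00
Difference = 1.00 − 1.00 = 0.00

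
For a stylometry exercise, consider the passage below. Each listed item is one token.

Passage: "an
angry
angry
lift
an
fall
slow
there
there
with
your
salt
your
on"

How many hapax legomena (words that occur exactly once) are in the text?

6

Frequencies: an:2, angry:2, there:2, your:2, lift:1, fall:1, slow:1, with:1, salt:1, on:1
Hapax (freq=1): fall, lift, on, salt, slow, with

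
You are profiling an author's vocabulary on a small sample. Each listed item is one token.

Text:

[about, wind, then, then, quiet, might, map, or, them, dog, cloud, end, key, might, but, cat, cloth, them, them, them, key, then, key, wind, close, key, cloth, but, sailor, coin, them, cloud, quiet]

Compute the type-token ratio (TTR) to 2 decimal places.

0.55

N = 33 tokens, V = 18 types.
TTR = V / N = 18 / 33 = 0.55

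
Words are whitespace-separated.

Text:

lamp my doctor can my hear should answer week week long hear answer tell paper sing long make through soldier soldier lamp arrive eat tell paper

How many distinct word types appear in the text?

17

Distinct types: {answer, arrive, can, doctor, eat, hear, lamp, long, make, my, paper, should, sing, soldier, tell, through, week}
V = 17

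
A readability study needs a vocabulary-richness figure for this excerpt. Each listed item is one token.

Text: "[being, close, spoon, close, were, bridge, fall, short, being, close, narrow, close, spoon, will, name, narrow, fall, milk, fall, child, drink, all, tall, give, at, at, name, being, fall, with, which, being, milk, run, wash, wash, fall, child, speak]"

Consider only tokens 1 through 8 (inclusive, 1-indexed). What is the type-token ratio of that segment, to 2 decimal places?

Segment tokens 1–8: being, close, spoon, close, were, bridge, fall, short
Segment N = 8, segment V = 7.
TTR = 7 / 8 = 0.88

0.88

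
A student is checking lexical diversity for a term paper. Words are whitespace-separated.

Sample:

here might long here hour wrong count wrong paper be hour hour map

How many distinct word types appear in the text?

Distinct types: {be, count, here, hour, long, map, might, paper, wrong}
V = 9

9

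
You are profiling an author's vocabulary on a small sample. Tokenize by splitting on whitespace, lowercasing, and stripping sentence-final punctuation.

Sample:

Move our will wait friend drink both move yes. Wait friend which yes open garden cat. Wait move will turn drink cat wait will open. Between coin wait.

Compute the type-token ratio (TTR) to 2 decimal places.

0.54

N = 28 tokens, V = 15 types.
TTR = V / N = 15 / 28 = 0.54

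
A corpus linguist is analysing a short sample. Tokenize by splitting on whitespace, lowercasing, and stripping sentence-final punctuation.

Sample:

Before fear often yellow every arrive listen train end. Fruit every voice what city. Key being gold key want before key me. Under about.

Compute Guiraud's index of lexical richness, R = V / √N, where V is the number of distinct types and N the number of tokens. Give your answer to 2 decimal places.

N = 24, V = 20.
√N = 4.898979
R = 20 / 4.898979 = 4.08

4.08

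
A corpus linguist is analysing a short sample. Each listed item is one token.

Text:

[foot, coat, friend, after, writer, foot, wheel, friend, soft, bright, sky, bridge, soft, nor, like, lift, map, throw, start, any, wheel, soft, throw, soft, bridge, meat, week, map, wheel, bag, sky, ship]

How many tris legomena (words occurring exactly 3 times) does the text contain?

Frequencies: soft:4, wheel:3, foot:2, friend:2, sky:2, bridge:2, map:2, throw:2, coat:1, after:1, writer:1, bright:1, nor:1, like:1, lift:1, start:1, any:1, meat:1, week:1, bag:1, … (1 more, each freq 1)
Words with frequency 3: wheel

1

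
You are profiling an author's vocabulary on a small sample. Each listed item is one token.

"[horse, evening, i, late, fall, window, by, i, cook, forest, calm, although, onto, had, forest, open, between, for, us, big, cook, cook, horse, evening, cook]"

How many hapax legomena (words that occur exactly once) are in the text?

13

Frequencies: cook:4, horse:2, evening:2, i:2, forest:2, late:1, fall:1, window:1, by:1, calm:1, although:1, onto:1, had:1, open:1, between:1, for:1, us:1, big:1
Hapax (freq=1): although, between, big, by, calm, fall, for, had, late, onto, open, us, window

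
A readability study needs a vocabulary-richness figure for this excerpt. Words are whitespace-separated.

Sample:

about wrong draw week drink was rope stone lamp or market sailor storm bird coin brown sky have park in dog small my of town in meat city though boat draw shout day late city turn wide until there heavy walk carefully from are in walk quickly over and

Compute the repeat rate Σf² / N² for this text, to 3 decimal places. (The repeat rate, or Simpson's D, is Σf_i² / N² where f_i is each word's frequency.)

0.025

Frequencies: in:3, draw:2, city:2, walk:2, about:1, wrong:1, week:1, drink:1, was:1, rope:1, stone:1, lamp:1, or:1, market:1, sailor:1, storm:1, bird:1, coin:1, brown:1, sky:1, … (24 more, each freq 1)
Σf² = 61; N² = 2401
Repeat rate = 61 / 2401 = 0.025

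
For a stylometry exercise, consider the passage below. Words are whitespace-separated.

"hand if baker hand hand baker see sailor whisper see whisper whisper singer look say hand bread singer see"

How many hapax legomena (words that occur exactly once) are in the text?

Frequencies: hand:4, see:3, whisper:3, baker:2, singer:2, if:1, sailor:1, look:1, say:1, bread:1
Hapax (freq=1): bread, if, look, sailor, say

5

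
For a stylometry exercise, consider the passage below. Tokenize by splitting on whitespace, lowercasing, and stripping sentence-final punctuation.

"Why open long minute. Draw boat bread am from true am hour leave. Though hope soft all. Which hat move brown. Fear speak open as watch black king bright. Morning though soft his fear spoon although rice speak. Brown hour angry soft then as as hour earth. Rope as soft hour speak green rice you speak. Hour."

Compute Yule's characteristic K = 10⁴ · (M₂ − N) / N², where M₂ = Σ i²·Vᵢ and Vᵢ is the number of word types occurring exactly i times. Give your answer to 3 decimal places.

209.295

Frequencies: hour:5, soft:4, speak:4, as:4, open:2, am:2, though:2, brown:2, fear:2, rice:2, why:1, long:1, minute:1, draw:1, boat:1, bread:1, from:1, true:1, leave:1, hope:1, … (18 more, each freq 1)
N = 57. Frequency spectrum: V_1=28, V_2=6, V_4=3, V_5=1
M₂ = 1²·28 + 2²·6 + 4²·3 + 5²·1 = 125
K = 10000 × (125 − 57) / 57² = 209.295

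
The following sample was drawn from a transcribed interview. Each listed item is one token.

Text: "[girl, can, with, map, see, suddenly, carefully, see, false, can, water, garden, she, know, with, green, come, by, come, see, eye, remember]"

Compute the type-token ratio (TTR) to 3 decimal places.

0.773

N = 22 tokens, V = 17 types.
TTR = V / N = 17 / 22 = 0.773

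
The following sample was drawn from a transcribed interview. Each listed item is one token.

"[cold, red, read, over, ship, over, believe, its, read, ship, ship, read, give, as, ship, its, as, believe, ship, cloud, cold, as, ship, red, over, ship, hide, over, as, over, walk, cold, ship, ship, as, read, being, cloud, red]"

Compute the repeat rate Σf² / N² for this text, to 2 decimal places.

0.12

Frequencies: ship:9, over:5, as:5, read:4, cold:3, red:3, believe:2, its:2, cloud:2, give:1, hide:1, walk:1, being:1
Σf² = 181; N² = 1521
Repeat rate = 181 / 1521 = 0.12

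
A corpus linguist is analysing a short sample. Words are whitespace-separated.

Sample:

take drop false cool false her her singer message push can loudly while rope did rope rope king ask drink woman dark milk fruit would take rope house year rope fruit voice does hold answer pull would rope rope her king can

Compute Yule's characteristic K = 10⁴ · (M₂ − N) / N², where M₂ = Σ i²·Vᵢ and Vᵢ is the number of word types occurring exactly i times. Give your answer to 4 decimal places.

340.1361

Frequencies: rope:7, her:3, take:2, false:2, can:2, king:2, fruit:2, would:2, drop:1, cool:1, singer:1, message:1, push:1, loudly:1, while:1, did:1, ask:1, drink:1, woman:1, dark:1, … (8 more, each freq 1)
N = 42. Frequency spectrum: V_1=20, V_2=6, V_3=1, V_7=1
M₂ = 1²·20 + 2²·6 + 3²·1 + 7²·1 = 102
K = 10000 × (102 − 42) / 42² = 340.1361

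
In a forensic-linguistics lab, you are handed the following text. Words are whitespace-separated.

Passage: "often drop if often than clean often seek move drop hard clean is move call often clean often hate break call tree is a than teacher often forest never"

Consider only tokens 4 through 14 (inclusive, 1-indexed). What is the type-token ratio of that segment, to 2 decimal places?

Segment tokens 4–14: often, than, clean, often, seek, move, drop, hard, clean, is, move
Segment N = 11, segment V = 8.
TTR = 8 / 11 = 0.73

0.73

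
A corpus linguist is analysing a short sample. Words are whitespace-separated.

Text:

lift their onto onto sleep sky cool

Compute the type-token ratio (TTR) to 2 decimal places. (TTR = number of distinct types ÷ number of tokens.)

N = 7 tokens, V = 6 types.
TTR = V / N = 6 / 7 = 0.86

0.86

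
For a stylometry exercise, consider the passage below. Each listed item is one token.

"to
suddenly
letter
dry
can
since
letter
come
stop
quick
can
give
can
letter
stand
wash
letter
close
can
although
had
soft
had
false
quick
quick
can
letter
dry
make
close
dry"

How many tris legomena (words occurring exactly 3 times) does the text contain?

Frequencies: letter:5, can:5, dry:3, quick:3, close:2, had:2, to:1, suddenly:1, since:1, come:1, stop:1, give:1, stand:1, wash:1, although:1, soft:1, false:1, make:1
Words with frequency 3: dry, quick

2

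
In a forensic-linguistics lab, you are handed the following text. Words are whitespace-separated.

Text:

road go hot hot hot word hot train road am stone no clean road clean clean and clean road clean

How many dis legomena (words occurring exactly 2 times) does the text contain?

0

Frequencies: clean:5, road:4, hot:4, go:1, word:1, train:1, am:1, stone:1, no:1, and:1
Words with frequency 2: (none)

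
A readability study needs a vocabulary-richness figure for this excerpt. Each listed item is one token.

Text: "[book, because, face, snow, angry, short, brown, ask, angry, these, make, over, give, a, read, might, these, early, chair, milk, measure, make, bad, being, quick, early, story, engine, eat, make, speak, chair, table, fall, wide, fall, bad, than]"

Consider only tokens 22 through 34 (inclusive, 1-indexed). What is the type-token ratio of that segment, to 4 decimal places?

Segment tokens 22–34: make, bad, being, quick, early, story, engine, eat, make, speak, chair, table, fall
Segment N = 13, segment V = 12.
TTR = 12 / 13 = 0.9231

0.9231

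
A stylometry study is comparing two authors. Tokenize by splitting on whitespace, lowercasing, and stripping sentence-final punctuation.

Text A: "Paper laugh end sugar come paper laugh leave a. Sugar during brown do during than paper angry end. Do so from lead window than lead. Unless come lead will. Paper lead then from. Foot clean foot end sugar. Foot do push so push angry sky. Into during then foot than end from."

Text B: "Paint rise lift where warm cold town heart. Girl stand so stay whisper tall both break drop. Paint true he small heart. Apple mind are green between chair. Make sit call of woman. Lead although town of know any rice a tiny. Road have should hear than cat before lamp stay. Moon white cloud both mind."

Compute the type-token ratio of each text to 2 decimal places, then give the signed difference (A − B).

TTR(A) = 24/52 = 0.46
TTR(B) = 49/56 = 0.88
Difference = 0.46 − 0.88 = -0.42

-0.42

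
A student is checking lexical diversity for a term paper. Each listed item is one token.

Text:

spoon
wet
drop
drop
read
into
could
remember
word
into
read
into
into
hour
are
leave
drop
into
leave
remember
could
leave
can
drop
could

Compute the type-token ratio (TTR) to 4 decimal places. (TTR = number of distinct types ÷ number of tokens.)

0.4800

N = 25 tokens, V = 12 types.
TTR = V / N = 12 / 25 = 0.4800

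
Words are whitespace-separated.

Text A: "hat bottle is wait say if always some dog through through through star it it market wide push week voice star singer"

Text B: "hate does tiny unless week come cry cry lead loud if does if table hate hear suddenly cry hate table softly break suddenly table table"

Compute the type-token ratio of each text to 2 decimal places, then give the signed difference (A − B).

0.22

TTR(A) = 18/22 = 0.82
TTR(B) = 15/25 = 0.60
Difference = 0.82 − 0.60 = 0.22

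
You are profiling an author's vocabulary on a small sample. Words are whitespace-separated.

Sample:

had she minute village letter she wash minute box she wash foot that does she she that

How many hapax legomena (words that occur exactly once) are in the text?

6

Frequencies: she:5, minute:2, wash:2, that:2, had:1, village:1, letter:1, box:1, foot:1, does:1
Hapax (freq=1): box, does, foot, had, letter, village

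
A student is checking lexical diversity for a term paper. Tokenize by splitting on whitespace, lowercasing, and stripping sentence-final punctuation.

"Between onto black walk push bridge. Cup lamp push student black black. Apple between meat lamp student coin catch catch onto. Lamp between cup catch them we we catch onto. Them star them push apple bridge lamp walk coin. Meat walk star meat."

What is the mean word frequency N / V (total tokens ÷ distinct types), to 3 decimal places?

2.688

N = 43 tokens, V = 16 types.
Mean frequency = N / V = 43 / 16 = 2.688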